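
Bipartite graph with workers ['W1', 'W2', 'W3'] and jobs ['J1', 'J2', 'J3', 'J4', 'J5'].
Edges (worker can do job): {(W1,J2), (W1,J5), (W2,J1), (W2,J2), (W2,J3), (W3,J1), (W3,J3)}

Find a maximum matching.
Matching: {(W1,J5), (W2,J2), (W3,J1)}

Maximum matching (size 3):
  W1 → J5
  W2 → J2
  W3 → J1

Each worker is assigned to at most one job, and each job to at most one worker.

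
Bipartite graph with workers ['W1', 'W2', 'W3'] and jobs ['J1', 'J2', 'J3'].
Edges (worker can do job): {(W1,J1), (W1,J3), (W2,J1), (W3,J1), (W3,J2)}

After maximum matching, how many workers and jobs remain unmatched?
Unmatched: 0 workers, 0 jobs

Maximum matching size: 3
Workers: 3 total, 3 matched, 0 unmatched
Jobs: 3 total, 3 matched, 0 unmatched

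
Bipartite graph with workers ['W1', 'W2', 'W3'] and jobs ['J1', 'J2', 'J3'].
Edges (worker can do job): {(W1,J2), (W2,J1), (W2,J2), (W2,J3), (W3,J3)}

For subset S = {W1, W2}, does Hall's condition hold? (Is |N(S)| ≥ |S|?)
Yes: |N(S)| = 3, |S| = 2

Subset S = {W1, W2}
Neighbors N(S) = {J1, J2, J3}

|N(S)| = 3, |S| = 2
Hall's condition: |N(S)| ≥ |S| is satisfied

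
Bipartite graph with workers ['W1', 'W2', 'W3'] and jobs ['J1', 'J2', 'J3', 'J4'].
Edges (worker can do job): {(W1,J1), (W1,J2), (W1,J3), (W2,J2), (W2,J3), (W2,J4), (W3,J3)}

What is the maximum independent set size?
Maximum independent set = 4

By König's theorem:
- Min vertex cover = Max matching = 3
- Max independent set = Total vertices - Min vertex cover
- Max independent set = 7 - 3 = 4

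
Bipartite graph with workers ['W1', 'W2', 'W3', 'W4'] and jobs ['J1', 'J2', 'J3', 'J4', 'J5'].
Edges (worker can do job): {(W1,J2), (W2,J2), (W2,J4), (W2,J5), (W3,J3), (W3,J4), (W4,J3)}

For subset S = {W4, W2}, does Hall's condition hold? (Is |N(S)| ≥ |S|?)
Yes: |N(S)| = 4, |S| = 2

Subset S = {W4, W2}
Neighbors N(S) = {J2, J3, J4, J5}

|N(S)| = 4, |S| = 2
Hall's condition: |N(S)| ≥ |S| is satisfied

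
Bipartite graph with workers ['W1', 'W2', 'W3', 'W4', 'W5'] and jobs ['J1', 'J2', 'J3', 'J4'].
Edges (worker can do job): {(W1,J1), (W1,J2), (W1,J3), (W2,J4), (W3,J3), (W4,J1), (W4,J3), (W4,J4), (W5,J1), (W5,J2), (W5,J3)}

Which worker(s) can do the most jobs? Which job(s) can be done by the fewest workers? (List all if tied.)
Most versatile: W1, W4, W5 (3 jobs); Least covered: J2, J4 (2 workers)

Worker degrees (jobs they can do): W1:3, W2:1, W3:1, W4:3, W5:3
Job degrees (workers who can do it): J1:3, J2:2, J3:4, J4:2

Maximum worker degree is 3, achieved by: W1, W4, W5
Minimum job degree is 2, achieved by: J2, J4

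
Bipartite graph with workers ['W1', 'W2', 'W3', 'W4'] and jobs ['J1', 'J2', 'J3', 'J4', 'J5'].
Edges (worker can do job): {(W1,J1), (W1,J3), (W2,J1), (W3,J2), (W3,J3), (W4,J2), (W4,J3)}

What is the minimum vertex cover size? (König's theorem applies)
Minimum vertex cover size = 3

By König's theorem: in bipartite graphs,
min vertex cover = max matching = 3

Maximum matching has size 3, so minimum vertex cover also has size 3.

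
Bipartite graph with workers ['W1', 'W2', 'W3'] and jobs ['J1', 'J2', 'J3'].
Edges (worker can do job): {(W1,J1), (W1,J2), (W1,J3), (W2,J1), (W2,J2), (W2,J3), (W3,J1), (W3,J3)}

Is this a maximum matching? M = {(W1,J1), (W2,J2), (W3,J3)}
Yes, size 3 is maximum

Proposed matching has size 3.
Maximum matching size for this graph: 3.

This is a maximum matching.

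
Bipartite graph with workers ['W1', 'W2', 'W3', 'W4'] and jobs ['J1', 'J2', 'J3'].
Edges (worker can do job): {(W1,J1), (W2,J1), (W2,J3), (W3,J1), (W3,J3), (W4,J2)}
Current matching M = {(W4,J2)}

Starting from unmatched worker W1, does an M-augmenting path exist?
Yes: W1 → J1

An M-augmenting path alternates non-matching / matching edges, starting and ending at unmatched vertices.
Path: W1 → J1
(J1 is unmatched in M, so the path is augmenting.)
Flipping edges along this path would increase |M| from 1 to 2.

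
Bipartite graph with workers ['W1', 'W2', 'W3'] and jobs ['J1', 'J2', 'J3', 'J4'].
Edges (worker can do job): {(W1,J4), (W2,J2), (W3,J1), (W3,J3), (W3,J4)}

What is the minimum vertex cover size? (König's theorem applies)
Minimum vertex cover size = 3

By König's theorem: in bipartite graphs,
min vertex cover = max matching = 3

Maximum matching has size 3, so minimum vertex cover also has size 3.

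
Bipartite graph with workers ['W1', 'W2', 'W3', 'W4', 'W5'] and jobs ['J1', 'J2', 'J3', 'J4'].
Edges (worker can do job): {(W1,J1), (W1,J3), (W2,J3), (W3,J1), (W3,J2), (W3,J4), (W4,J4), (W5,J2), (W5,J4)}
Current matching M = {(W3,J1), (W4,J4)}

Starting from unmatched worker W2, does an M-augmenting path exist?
Yes: W2 → J3

An M-augmenting path alternates non-matching / matching edges, starting and ending at unmatched vertices.
Path: W2 → J3
(J3 is unmatched in M, so the path is augmenting.)
Flipping edges along this path would increase |M| from 2 to 3.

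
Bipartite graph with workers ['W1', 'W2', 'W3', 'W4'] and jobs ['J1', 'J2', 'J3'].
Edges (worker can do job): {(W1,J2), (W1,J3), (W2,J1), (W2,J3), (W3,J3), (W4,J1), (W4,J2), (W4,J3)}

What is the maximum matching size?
Maximum matching size = 3

Maximum matching: {(W1,J2), (W2,J1), (W4,J3)}
Size: 3

This assigns 3 workers to 3 distinct jobs.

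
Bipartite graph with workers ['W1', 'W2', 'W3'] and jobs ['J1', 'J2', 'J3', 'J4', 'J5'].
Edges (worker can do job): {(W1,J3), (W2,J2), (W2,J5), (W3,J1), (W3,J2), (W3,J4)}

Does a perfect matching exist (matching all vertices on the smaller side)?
Yes, perfect matching exists (size 3)

Perfect matching: {(W1,J3), (W2,J5), (W3,J4)}
All 3 vertices on the smaller side are matched.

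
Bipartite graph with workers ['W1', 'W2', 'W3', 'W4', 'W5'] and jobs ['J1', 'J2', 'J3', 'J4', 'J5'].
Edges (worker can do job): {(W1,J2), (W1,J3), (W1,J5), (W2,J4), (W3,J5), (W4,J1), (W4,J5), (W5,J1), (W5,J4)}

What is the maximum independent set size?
Maximum independent set = 6

By König's theorem:
- Min vertex cover = Max matching = 4
- Max independent set = Total vertices - Min vertex cover
- Max independent set = 10 - 4 = 6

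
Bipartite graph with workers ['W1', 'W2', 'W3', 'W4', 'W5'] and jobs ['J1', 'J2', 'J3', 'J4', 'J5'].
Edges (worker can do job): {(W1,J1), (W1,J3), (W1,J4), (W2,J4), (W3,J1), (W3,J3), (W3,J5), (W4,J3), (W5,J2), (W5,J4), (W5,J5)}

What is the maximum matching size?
Maximum matching size = 5

Maximum matching: {(W1,J1), (W2,J4), (W3,J5), (W4,J3), (W5,J2)}
Size: 5

This assigns 5 workers to 5 distinct jobs.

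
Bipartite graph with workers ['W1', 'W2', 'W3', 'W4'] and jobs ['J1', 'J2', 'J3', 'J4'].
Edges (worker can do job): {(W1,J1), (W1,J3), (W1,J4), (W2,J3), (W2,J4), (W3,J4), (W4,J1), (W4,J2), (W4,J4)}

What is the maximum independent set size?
Maximum independent set = 4

By König's theorem:
- Min vertex cover = Max matching = 4
- Max independent set = Total vertices - Min vertex cover
- Max independent set = 8 - 4 = 4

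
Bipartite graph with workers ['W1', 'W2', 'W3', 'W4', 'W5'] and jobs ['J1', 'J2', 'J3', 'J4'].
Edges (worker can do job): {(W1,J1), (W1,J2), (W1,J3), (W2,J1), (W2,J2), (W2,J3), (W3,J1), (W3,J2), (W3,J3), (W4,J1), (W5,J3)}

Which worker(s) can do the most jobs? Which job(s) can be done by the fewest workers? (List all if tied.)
Most versatile: W1, W2, W3 (3 jobs); Least covered: J4 (0 workers)

Worker degrees (jobs they can do): W1:3, W2:3, W3:3, W4:1, W5:1
Job degrees (workers who can do it): J1:4, J2:3, J3:4, J4:0

Maximum worker degree is 3, achieved by: W1, W2, W3
Minimum job degree is 0, achieved by: J4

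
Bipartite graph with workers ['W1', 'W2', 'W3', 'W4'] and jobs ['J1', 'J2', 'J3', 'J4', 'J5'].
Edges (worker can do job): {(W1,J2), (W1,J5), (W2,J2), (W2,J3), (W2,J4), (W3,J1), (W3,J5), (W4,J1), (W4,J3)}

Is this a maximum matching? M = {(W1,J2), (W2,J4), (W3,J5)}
No, size 3 is not maximum

Proposed matching has size 3.
Maximum matching size for this graph: 4.

This is NOT maximum - can be improved to size 4.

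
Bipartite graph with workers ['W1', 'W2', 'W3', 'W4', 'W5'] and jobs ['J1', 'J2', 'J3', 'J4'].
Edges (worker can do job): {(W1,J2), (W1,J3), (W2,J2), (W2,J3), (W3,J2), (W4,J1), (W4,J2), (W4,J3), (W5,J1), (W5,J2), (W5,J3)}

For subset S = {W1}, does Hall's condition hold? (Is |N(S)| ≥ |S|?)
Yes: |N(S)| = 2, |S| = 1

Subset S = {W1}
Neighbors N(S) = {J2, J3}

|N(S)| = 2, |S| = 1
Hall's condition: |N(S)| ≥ |S| is satisfied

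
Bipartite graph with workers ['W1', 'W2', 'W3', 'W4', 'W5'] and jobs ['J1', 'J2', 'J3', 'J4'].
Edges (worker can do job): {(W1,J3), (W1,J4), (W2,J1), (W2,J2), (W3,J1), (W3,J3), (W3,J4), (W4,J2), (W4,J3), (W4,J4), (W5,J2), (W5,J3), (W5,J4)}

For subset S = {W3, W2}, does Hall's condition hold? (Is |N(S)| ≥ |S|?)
Yes: |N(S)| = 4, |S| = 2

Subset S = {W3, W2}
Neighbors N(S) = {J1, J2, J3, J4}

|N(S)| = 4, |S| = 2
Hall's condition: |N(S)| ≥ |S| is satisfied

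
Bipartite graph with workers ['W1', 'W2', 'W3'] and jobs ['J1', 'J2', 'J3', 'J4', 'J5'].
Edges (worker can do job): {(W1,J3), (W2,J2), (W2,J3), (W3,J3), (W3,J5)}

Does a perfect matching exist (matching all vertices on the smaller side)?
Yes, perfect matching exists (size 3)

Perfect matching: {(W1,J3), (W2,J2), (W3,J5)}
All 3 vertices on the smaller side are matched.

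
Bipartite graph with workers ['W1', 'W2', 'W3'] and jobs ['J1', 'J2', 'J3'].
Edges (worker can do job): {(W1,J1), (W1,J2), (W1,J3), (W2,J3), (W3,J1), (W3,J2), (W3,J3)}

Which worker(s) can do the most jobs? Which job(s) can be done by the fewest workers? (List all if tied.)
Most versatile: W1, W3 (3 jobs); Least covered: J1, J2 (2 workers)

Worker degrees (jobs they can do): W1:3, W2:1, W3:3
Job degrees (workers who can do it): J1:2, J2:2, J3:3

Maximum worker degree is 3, achieved by: W1, W3
Minimum job degree is 2, achieved by: J1, J2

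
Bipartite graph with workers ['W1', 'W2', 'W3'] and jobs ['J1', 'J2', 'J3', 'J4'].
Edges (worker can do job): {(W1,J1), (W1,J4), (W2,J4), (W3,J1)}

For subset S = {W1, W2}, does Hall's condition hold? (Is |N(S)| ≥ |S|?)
Yes: |N(S)| = 2, |S| = 2

Subset S = {W1, W2}
Neighbors N(S) = {J1, J4}

|N(S)| = 2, |S| = 2
Hall's condition: |N(S)| ≥ |S| is satisfied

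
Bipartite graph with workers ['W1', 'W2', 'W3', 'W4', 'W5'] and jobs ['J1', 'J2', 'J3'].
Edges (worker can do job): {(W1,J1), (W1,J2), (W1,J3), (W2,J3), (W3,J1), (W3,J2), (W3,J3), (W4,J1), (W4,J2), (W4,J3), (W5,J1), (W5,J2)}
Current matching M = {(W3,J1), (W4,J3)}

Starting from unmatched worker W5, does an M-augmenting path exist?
Yes: W5 → J1 → W3 → J3 → W4 → J2

An M-augmenting path alternates non-matching / matching edges, starting and ending at unmatched vertices.
Path: W5 → J1 → W3 → J3 → W4 → J2
(J2 is unmatched in M, so the path is augmenting.)
Flipping edges along this path would increase |M| from 2 to 3.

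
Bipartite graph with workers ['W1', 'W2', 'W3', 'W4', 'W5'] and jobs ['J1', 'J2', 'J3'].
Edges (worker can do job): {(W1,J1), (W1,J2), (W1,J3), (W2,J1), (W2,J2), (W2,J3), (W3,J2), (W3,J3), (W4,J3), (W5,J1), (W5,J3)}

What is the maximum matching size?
Maximum matching size = 3

Maximum matching: {(W1,J2), (W3,J3), (W5,J1)}
Size: 3

This assigns 3 workers to 3 distinct jobs.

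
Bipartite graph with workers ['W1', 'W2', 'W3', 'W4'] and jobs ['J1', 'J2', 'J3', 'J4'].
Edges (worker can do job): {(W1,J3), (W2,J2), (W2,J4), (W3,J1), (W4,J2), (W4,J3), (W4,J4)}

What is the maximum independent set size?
Maximum independent set = 4

By König's theorem:
- Min vertex cover = Max matching = 4
- Max independent set = Total vertices - Min vertex cover
- Max independent set = 8 - 4 = 4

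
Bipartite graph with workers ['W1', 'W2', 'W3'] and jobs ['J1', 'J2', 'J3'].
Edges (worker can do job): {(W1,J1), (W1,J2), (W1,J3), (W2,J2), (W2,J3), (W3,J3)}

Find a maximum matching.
Matching: {(W1,J1), (W2,J2), (W3,J3)}

Maximum matching (size 3):
  W1 → J1
  W2 → J2
  W3 → J3

Each worker is assigned to at most one job, and each job to at most one worker.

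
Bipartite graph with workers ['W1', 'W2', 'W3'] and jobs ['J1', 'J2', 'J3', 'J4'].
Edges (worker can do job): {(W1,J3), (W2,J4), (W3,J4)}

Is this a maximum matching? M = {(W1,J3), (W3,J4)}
Yes, size 2 is maximum

Proposed matching has size 2.
Maximum matching size for this graph: 2.

This is a maximum matching.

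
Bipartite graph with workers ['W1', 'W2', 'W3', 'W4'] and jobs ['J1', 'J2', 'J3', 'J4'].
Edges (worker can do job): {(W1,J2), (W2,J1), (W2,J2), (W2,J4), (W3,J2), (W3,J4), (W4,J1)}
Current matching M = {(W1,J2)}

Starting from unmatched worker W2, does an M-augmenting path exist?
Yes: W2 → J1

An M-augmenting path alternates non-matching / matching edges, starting and ending at unmatched vertices.
Path: W2 → J1
(J1 is unmatched in M, so the path is augmenting.)
Flipping edges along this path would increase |M| from 1 to 2.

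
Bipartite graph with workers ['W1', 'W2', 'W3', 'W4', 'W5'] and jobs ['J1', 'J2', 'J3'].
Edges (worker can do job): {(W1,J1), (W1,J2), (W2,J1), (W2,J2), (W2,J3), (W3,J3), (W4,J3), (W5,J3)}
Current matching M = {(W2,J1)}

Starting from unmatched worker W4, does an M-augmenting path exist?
Yes: W4 → J3

An M-augmenting path alternates non-matching / matching edges, starting and ending at unmatched vertices.
Path: W4 → J3
(J3 is unmatched in M, so the path is augmenting.)
Flipping edges along this path would increase |M| from 1 to 2.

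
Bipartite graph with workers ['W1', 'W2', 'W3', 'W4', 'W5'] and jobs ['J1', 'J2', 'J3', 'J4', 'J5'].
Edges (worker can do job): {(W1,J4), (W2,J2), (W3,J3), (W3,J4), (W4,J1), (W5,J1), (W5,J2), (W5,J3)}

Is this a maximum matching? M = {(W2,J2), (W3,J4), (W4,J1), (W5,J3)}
Yes, size 4 is maximum

Proposed matching has size 4.
Maximum matching size for this graph: 4.

This is a maximum matching.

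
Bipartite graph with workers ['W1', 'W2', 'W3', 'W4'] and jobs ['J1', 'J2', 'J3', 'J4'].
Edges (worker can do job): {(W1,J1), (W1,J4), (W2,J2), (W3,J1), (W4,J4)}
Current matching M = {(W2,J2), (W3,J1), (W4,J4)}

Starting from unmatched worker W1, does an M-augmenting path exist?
No augmenting path from W1

Alternating search from W1 reaches jobs: {J1, J4}.
Every reachable job is already matched in M, and following those matched edges back to workers exposes no further unvisited jobs.
No M-augmenting path from W1 exists.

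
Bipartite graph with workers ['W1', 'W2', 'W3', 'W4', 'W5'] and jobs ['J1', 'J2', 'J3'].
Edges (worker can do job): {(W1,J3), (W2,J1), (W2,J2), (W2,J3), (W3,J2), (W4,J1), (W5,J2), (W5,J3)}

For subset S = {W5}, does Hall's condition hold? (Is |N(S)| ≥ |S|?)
Yes: |N(S)| = 2, |S| = 1

Subset S = {W5}
Neighbors N(S) = {J2, J3}

|N(S)| = 2, |S| = 1
Hall's condition: |N(S)| ≥ |S| is satisfied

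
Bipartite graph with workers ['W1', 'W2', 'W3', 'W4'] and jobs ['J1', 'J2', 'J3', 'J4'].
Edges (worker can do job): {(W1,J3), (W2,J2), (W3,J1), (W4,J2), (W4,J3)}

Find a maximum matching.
Matching: {(W2,J2), (W3,J1), (W4,J3)}

Maximum matching (size 3):
  W2 → J2
  W3 → J1
  W4 → J3

Each worker is assigned to at most one job, and each job to at most one worker.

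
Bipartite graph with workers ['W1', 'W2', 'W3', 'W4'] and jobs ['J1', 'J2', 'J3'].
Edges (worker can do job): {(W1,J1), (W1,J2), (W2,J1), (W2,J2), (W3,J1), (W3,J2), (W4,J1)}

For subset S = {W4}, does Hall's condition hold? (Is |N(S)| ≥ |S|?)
Yes: |N(S)| = 1, |S| = 1

Subset S = {W4}
Neighbors N(S) = {J1}

|N(S)| = 1, |S| = 1
Hall's condition: |N(S)| ≥ |S| is satisfied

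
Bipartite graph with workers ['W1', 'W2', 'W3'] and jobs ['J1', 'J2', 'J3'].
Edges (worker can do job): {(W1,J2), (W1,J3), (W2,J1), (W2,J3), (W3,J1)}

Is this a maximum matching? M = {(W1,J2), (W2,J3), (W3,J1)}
Yes, size 3 is maximum

Proposed matching has size 3.
Maximum matching size for this graph: 3.

This is a maximum matching.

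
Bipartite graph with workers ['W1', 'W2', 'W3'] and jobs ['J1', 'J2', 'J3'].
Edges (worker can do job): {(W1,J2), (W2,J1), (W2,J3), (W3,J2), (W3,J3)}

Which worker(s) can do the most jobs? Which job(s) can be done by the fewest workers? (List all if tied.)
Most versatile: W2, W3 (2 jobs); Least covered: J1 (1 workers)

Worker degrees (jobs they can do): W1:1, W2:2, W3:2
Job degrees (workers who can do it): J1:1, J2:2, J3:2

Maximum worker degree is 2, achieved by: W2, W3
Minimum job degree is 1, achieved by: J1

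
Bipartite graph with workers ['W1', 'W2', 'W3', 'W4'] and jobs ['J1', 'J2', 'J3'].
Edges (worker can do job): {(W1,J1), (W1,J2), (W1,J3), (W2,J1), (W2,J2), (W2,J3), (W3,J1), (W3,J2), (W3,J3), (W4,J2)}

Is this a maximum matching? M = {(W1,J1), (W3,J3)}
No, size 2 is not maximum

Proposed matching has size 2.
Maximum matching size for this graph: 3.

This is NOT maximum - can be improved to size 3.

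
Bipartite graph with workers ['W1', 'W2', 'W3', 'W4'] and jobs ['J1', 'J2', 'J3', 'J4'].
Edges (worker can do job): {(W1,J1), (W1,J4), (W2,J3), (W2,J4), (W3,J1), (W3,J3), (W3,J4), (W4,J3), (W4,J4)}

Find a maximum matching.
Matching: {(W1,J1), (W3,J3), (W4,J4)}

Maximum matching (size 3):
  W1 → J1
  W3 → J3
  W4 → J4

Each worker is assigned to at most one job, and each job to at most one worker.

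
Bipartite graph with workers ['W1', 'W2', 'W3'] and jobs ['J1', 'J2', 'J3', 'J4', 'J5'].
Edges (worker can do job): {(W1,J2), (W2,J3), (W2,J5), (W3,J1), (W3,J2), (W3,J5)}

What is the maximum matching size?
Maximum matching size = 3

Maximum matching: {(W1,J2), (W2,J5), (W3,J1)}
Size: 3

This assigns 3 workers to 3 distinct jobs.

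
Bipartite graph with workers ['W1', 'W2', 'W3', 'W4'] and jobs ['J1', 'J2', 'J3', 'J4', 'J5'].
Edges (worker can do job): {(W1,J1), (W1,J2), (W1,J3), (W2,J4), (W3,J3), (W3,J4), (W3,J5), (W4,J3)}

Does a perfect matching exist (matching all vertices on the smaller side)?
Yes, perfect matching exists (size 4)

Perfect matching: {(W1,J2), (W2,J4), (W3,J5), (W4,J3)}
All 4 vertices on the smaller side are matched.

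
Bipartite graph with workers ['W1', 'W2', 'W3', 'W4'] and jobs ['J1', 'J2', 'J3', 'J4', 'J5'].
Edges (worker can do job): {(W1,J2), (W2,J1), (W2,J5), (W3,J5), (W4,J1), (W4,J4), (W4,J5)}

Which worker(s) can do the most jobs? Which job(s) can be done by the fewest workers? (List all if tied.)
Most versatile: W4 (3 jobs); Least covered: J3 (0 workers)

Worker degrees (jobs they can do): W1:1, W2:2, W3:1, W4:3
Job degrees (workers who can do it): J1:2, J2:1, J3:0, J4:1, J5:3

Maximum worker degree is 3, achieved by: W4
Minimum job degree is 0, achieved by: J3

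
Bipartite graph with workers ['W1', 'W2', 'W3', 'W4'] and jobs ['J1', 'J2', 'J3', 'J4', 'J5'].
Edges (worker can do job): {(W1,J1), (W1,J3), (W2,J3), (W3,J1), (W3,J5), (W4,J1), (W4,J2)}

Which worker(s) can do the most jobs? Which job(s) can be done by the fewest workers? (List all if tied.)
Most versatile: W1, W3, W4 (2 jobs); Least covered: J4 (0 workers)

Worker degrees (jobs they can do): W1:2, W2:1, W3:2, W4:2
Job degrees (workers who can do it): J1:3, J2:1, J3:2, J4:0, J5:1

Maximum worker degree is 2, achieved by: W1, W3, W4
Minimum job degree is 0, achieved by: J4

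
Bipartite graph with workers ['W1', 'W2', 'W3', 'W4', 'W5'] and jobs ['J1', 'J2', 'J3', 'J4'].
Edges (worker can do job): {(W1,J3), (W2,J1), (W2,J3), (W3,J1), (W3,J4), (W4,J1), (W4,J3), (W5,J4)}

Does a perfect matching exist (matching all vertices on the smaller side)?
No, maximum matching has size 3 < 4

Maximum matching has size 3, need 4 for perfect matching.
Unmatched workers: ['W5', 'W2']
Unmatched jobs: ['J2']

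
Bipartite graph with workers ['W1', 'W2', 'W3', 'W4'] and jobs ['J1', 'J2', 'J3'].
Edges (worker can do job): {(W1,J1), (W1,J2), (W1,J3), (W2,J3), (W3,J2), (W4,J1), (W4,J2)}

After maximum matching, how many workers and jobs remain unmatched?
Unmatched: 1 workers, 0 jobs

Maximum matching size: 3
Workers: 4 total, 3 matched, 1 unmatched
Jobs: 3 total, 3 matched, 0 unmatched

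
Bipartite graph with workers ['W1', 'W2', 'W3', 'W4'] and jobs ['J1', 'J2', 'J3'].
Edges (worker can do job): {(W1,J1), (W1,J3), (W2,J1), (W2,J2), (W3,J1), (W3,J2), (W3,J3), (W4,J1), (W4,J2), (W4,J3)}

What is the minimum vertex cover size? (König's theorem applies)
Minimum vertex cover size = 3

By König's theorem: in bipartite graphs,
min vertex cover = max matching = 3

Maximum matching has size 3, so minimum vertex cover also has size 3.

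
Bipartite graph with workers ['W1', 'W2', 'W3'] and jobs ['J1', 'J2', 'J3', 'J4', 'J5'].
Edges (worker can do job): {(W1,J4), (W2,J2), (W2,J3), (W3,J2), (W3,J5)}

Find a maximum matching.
Matching: {(W1,J4), (W2,J3), (W3,J2)}

Maximum matching (size 3):
  W1 → J4
  W2 → J3
  W3 → J2

Each worker is assigned to at most one job, and each job to at most one worker.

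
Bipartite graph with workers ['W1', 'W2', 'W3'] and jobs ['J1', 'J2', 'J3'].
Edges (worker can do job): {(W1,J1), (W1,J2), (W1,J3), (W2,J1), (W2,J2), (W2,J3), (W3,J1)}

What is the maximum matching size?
Maximum matching size = 3

Maximum matching: {(W1,J2), (W2,J3), (W3,J1)}
Size: 3

This assigns 3 workers to 3 distinct jobs.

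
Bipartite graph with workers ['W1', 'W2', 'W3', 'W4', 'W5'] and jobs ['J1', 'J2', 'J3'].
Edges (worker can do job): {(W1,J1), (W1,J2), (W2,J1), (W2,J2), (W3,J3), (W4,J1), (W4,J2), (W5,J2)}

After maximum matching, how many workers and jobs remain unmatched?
Unmatched: 2 workers, 0 jobs

Maximum matching size: 3
Workers: 5 total, 3 matched, 2 unmatched
Jobs: 3 total, 3 matched, 0 unmatched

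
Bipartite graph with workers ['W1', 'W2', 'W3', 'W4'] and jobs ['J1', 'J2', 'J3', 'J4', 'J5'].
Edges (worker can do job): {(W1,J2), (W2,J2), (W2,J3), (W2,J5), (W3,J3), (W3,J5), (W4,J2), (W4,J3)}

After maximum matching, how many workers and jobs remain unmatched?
Unmatched: 1 workers, 2 jobs

Maximum matching size: 3
Workers: 4 total, 3 matched, 1 unmatched
Jobs: 5 total, 3 matched, 2 unmatched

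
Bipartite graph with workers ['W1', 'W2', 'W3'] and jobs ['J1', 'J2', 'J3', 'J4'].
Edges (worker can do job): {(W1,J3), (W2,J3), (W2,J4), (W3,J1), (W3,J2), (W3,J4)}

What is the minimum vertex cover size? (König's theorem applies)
Minimum vertex cover size = 3

By König's theorem: in bipartite graphs,
min vertex cover = max matching = 3

Maximum matching has size 3, so minimum vertex cover also has size 3.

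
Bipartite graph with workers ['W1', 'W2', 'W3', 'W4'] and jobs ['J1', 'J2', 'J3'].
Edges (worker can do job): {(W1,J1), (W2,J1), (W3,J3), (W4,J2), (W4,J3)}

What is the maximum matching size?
Maximum matching size = 3

Maximum matching: {(W1,J1), (W3,J3), (W4,J2)}
Size: 3

This assigns 3 workers to 3 distinct jobs.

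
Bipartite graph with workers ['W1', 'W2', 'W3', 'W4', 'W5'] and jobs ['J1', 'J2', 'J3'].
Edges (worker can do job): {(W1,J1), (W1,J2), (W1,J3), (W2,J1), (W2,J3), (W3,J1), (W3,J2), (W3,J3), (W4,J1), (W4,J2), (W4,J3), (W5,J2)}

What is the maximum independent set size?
Maximum independent set = 5

By König's theorem:
- Min vertex cover = Max matching = 3
- Max independent set = Total vertices - Min vertex cover
- Max independent set = 8 - 3 = 5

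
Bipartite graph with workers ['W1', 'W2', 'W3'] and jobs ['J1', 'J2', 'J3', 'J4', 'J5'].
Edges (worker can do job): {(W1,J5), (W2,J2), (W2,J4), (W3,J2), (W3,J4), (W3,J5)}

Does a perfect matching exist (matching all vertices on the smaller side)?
Yes, perfect matching exists (size 3)

Perfect matching: {(W1,J5), (W2,J2), (W3,J4)}
All 3 vertices on the smaller side are matched.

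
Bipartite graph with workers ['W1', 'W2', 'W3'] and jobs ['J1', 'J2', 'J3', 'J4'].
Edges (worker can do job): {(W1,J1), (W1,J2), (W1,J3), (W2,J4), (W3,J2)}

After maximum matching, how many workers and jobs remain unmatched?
Unmatched: 0 workers, 1 jobs

Maximum matching size: 3
Workers: 3 total, 3 matched, 0 unmatched
Jobs: 4 total, 3 matched, 1 unmatched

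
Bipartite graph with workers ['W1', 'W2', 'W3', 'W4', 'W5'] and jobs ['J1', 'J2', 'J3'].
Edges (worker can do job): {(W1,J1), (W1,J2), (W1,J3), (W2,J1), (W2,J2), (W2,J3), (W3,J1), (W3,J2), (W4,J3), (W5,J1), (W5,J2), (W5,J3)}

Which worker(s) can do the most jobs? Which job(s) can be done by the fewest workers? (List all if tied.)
Most versatile: W1, W2, W5 (3 jobs); Least covered: J1, J2, J3 (4 workers)

Worker degrees (jobs they can do): W1:3, W2:3, W3:2, W4:1, W5:3
Job degrees (workers who can do it): J1:4, J2:4, J3:4

Maximum worker degree is 3, achieved by: W1, W2, W5
Minimum job degree is 4, achieved by: J1, J2, J3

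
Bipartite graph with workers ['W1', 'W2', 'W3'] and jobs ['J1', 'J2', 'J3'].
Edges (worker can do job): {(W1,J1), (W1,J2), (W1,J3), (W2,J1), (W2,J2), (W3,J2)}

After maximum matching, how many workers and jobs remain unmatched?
Unmatched: 0 workers, 0 jobs

Maximum matching size: 3
Workers: 3 total, 3 matched, 0 unmatched
Jobs: 3 total, 3 matched, 0 unmatched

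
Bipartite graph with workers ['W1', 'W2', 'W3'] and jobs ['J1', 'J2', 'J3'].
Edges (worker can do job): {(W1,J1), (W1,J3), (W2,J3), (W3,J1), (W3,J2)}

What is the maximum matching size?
Maximum matching size = 3

Maximum matching: {(W1,J1), (W2,J3), (W3,J2)}
Size: 3

This assigns 3 workers to 3 distinct jobs.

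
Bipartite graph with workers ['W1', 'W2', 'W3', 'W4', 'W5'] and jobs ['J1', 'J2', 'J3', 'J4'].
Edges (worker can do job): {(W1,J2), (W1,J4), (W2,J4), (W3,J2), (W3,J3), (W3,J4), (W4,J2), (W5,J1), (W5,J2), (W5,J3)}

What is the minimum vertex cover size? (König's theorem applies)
Minimum vertex cover size = 4

By König's theorem: in bipartite graphs,
min vertex cover = max matching = 4

Maximum matching has size 4, so minimum vertex cover also has size 4.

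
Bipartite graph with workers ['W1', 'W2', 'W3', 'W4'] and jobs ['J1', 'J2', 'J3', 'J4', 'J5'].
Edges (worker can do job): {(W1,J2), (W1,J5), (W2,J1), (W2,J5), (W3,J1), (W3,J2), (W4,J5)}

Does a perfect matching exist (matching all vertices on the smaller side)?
No, maximum matching has size 3 < 4

Maximum matching has size 3, need 4 for perfect matching.
Unmatched workers: ['W2']
Unmatched jobs: ['J3', 'J4']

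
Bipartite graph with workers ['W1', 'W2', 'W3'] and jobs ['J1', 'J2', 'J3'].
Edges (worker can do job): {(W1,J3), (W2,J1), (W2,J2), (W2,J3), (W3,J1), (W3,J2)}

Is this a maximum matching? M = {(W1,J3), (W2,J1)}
No, size 2 is not maximum

Proposed matching has size 2.
Maximum matching size for this graph: 3.

This is NOT maximum - can be improved to size 3.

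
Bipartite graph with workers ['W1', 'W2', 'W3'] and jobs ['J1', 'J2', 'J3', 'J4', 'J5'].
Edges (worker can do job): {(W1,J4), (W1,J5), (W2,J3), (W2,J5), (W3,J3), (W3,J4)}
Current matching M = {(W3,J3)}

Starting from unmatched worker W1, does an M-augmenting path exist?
Yes: W1 → J4

An M-augmenting path alternates non-matching / matching edges, starting and ending at unmatched vertices.
Path: W1 → J4
(J4 is unmatched in M, so the path is augmenting.)
Flipping edges along this path would increase |M| from 1 to 2.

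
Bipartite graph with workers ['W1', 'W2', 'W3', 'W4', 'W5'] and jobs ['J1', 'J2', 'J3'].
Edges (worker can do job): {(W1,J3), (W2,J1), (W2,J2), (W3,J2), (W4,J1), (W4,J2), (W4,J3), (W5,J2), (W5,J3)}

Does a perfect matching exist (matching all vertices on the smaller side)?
Yes, perfect matching exists (size 3)

Perfect matching: {(W3,J2), (W4,J1), (W5,J3)}
All 3 vertices on the smaller side are matched.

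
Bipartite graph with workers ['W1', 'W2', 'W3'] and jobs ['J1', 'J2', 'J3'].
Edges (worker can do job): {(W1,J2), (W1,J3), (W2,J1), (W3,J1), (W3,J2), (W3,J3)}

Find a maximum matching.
Matching: {(W1,J3), (W2,J1), (W3,J2)}

Maximum matching (size 3):
  W1 → J3
  W2 → J1
  W3 → J2

Each worker is assigned to at most one job, and each job to at most one worker.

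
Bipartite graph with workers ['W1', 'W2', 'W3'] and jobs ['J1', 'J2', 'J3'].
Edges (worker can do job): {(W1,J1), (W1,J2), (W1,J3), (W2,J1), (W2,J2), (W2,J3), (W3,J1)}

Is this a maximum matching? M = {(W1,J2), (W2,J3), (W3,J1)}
Yes, size 3 is maximum

Proposed matching has size 3.
Maximum matching size for this graph: 3.

This is a maximum matching.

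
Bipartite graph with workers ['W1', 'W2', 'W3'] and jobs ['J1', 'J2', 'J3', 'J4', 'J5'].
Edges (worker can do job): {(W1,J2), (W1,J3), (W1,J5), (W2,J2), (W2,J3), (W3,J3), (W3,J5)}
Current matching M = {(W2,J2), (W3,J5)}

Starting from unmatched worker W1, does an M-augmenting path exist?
Yes: W1 → J5 → W3 → J3

An M-augmenting path alternates non-matching / matching edges, starting and ending at unmatched vertices.
Path: W1 → J5 → W3 → J3
(J3 is unmatched in M, so the path is augmenting.)
Flipping edges along this path would increase |M| from 2 to 3.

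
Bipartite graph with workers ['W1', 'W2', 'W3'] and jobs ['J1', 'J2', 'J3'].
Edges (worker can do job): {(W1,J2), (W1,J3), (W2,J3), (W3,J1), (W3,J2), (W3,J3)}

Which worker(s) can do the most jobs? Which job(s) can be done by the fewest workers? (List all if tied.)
Most versatile: W3 (3 jobs); Least covered: J1 (1 workers)

Worker degrees (jobs they can do): W1:2, W2:1, W3:3
Job degrees (workers who can do it): J1:1, J2:2, J3:3

Maximum worker degree is 3, achieved by: W3
Minimum job degree is 1, achieved by: J1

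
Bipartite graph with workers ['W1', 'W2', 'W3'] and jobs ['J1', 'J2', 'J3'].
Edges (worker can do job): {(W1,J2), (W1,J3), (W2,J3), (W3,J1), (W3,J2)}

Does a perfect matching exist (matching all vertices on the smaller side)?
Yes, perfect matching exists (size 3)

Perfect matching: {(W1,J2), (W2,J3), (W3,J1)}
All 3 vertices on the smaller side are matched.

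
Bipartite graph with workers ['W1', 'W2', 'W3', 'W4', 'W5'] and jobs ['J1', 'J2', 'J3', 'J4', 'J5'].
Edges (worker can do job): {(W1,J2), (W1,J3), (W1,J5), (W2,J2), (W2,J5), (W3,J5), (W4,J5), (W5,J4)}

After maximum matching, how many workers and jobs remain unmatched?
Unmatched: 1 workers, 1 jobs

Maximum matching size: 4
Workers: 5 total, 4 matched, 1 unmatched
Jobs: 5 total, 4 matched, 1 unmatched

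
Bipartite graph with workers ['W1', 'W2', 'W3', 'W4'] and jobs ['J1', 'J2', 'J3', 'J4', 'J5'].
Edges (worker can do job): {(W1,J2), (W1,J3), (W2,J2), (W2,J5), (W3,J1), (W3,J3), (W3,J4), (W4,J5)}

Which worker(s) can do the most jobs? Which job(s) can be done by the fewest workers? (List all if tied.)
Most versatile: W3 (3 jobs); Least covered: J1, J4 (1 workers)

Worker degrees (jobs they can do): W1:2, W2:2, W3:3, W4:1
Job degrees (workers who can do it): J1:1, J2:2, J3:2, J4:1, J5:2

Maximum worker degree is 3, achieved by: W3
Minimum job degree is 1, achieved by: J1, J4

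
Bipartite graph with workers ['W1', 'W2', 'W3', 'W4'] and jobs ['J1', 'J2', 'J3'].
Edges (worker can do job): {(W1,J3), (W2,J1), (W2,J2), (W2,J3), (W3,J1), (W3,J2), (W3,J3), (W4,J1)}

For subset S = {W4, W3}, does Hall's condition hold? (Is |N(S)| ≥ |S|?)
Yes: |N(S)| = 3, |S| = 2

Subset S = {W4, W3}
Neighbors N(S) = {J1, J2, J3}

|N(S)| = 3, |S| = 2
Hall's condition: |N(S)| ≥ |S| is satisfied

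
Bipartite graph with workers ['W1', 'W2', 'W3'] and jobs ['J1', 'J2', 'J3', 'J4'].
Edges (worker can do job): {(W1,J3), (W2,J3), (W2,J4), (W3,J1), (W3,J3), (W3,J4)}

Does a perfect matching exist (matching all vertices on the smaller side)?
Yes, perfect matching exists (size 3)

Perfect matching: {(W1,J3), (W2,J4), (W3,J1)}
All 3 vertices on the smaller side are matched.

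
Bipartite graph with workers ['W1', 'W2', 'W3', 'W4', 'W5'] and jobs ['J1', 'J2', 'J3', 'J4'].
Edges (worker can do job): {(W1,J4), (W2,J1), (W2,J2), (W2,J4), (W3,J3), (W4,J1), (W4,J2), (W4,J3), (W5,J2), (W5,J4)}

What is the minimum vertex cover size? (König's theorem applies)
Minimum vertex cover size = 4

By König's theorem: in bipartite graphs,
min vertex cover = max matching = 4

Maximum matching has size 4, so minimum vertex cover also has size 4.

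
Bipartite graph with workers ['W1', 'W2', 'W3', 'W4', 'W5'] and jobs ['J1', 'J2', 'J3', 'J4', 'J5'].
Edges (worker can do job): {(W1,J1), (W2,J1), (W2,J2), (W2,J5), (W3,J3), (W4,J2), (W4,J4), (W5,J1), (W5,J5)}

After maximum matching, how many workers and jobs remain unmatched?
Unmatched: 0 workers, 0 jobs

Maximum matching size: 5
Workers: 5 total, 5 matched, 0 unmatched
Jobs: 5 total, 5 matched, 0 unmatched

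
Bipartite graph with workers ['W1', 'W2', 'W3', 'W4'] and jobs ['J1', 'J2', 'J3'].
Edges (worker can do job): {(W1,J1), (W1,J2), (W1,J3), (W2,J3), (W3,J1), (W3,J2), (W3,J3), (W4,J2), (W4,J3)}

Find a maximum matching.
Matching: {(W1,J3), (W3,J1), (W4,J2)}

Maximum matching (size 3):
  W1 → J3
  W3 → J1
  W4 → J2

Each worker is assigned to at most one job, and each job to at most one worker.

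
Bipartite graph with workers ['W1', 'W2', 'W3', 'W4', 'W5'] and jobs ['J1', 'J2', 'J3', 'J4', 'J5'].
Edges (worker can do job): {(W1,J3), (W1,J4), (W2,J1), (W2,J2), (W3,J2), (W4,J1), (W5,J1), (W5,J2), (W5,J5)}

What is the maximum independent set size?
Maximum independent set = 6

By König's theorem:
- Min vertex cover = Max matching = 4
- Max independent set = Total vertices - Min vertex cover
- Max independent set = 10 - 4 = 6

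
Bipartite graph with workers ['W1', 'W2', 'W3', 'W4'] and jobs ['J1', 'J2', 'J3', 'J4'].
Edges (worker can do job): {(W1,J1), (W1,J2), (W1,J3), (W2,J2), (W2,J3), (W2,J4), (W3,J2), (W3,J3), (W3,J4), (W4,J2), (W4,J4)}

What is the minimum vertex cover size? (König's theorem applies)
Minimum vertex cover size = 4

By König's theorem: in bipartite graphs,
min vertex cover = max matching = 4

Maximum matching has size 4, so minimum vertex cover also has size 4.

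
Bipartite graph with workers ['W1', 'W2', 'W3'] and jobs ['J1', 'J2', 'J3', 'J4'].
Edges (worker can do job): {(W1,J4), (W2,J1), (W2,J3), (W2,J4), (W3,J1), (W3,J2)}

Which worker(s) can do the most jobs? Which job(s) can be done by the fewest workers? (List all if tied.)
Most versatile: W2 (3 jobs); Least covered: J2, J3 (1 workers)

Worker degrees (jobs they can do): W1:1, W2:3, W3:2
Job degrees (workers who can do it): J1:2, J2:1, J3:1, J4:2

Maximum worker degree is 3, achieved by: W2
Minimum job degree is 1, achieved by: J2, J3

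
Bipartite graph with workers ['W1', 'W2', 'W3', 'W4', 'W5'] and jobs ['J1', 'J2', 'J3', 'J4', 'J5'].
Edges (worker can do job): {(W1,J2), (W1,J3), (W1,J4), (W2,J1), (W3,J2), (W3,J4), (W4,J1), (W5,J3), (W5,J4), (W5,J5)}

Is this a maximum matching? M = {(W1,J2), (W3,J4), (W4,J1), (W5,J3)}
Yes, size 4 is maximum

Proposed matching has size 4.
Maximum matching size for this graph: 4.

This is a maximum matching.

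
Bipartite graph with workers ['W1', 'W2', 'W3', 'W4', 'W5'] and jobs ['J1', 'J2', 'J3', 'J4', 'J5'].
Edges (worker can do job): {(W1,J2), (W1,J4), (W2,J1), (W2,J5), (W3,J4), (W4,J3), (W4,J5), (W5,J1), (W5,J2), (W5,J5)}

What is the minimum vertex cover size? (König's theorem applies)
Minimum vertex cover size = 5

By König's theorem: in bipartite graphs,
min vertex cover = max matching = 5

Maximum matching has size 5, so minimum vertex cover also has size 5.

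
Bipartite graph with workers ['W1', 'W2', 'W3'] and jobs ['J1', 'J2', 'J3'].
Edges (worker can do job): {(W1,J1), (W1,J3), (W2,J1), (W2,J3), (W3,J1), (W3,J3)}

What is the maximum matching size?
Maximum matching size = 2

Maximum matching: {(W1,J1), (W3,J3)}
Size: 2

This assigns 2 workers to 2 distinct jobs.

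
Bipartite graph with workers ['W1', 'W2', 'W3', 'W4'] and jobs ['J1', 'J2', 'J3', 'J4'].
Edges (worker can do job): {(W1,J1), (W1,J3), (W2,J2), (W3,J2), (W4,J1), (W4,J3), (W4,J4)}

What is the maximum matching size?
Maximum matching size = 3

Maximum matching: {(W1,J3), (W3,J2), (W4,J4)}
Size: 3

This assigns 3 workers to 3 distinct jobs.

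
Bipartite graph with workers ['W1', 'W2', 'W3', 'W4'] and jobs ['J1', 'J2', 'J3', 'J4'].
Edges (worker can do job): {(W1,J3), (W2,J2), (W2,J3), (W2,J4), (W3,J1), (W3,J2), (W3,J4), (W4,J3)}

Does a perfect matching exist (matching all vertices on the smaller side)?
No, maximum matching has size 3 < 4

Maximum matching has size 3, need 4 for perfect matching.
Unmatched workers: ['W1']
Unmatched jobs: ['J1']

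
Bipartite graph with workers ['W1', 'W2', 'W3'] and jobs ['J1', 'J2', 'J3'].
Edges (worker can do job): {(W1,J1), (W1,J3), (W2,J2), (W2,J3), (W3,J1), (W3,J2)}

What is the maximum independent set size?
Maximum independent set = 3

By König's theorem:
- Min vertex cover = Max matching = 3
- Max independent set = Total vertices - Min vertex cover
- Max independent set = 6 - 3 = 3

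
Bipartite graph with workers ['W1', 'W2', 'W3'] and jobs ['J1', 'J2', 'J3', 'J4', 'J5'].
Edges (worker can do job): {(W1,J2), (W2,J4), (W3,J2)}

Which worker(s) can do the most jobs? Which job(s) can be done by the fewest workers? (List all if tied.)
Most versatile: W1, W2, W3 (1 jobs); Least covered: J1, J3, J5 (0 workers)

Worker degrees (jobs they can do): W1:1, W2:1, W3:1
Job degrees (workers who can do it): J1:0, J2:2, J3:0, J4:1, J5:0

Maximum worker degree is 1, achieved by: W1, W2, W3
Minimum job degree is 0, achieved by: J1, J3, J5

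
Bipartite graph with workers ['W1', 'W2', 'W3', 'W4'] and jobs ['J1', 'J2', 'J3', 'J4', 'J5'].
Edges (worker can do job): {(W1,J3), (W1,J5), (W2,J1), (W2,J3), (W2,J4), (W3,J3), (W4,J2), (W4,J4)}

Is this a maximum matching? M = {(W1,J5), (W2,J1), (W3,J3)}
No, size 3 is not maximum

Proposed matching has size 3.
Maximum matching size for this graph: 4.

This is NOT maximum - can be improved to size 4.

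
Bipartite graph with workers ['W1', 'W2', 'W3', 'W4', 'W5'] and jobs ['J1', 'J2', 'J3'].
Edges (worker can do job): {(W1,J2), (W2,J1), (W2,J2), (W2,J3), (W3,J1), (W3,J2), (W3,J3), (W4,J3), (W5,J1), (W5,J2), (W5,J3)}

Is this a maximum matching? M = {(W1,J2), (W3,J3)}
No, size 2 is not maximum

Proposed matching has size 2.
Maximum matching size for this graph: 3.

This is NOT maximum - can be improved to size 3.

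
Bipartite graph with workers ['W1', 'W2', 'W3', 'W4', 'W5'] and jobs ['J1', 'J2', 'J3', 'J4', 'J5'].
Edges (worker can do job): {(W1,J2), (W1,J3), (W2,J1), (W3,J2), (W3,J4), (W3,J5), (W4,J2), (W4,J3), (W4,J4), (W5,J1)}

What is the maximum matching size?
Maximum matching size = 4

Maximum matching: {(W1,J3), (W3,J4), (W4,J2), (W5,J1)}
Size: 4

This assigns 4 workers to 4 distinct jobs.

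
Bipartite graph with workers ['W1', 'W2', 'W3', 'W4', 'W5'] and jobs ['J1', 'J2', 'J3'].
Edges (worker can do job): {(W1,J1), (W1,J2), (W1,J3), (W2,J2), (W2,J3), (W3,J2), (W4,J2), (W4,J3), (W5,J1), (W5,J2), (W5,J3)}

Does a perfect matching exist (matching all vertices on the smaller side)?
Yes, perfect matching exists (size 3)

Perfect matching: {(W1,J1), (W3,J2), (W5,J3)}
All 3 vertices on the smaller side are matched.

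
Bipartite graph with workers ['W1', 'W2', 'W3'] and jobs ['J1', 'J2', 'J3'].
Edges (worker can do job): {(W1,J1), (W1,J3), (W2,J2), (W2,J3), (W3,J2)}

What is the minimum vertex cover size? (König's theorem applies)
Minimum vertex cover size = 3

By König's theorem: in bipartite graphs,
min vertex cover = max matching = 3

Maximum matching has size 3, so minimum vertex cover also has size 3.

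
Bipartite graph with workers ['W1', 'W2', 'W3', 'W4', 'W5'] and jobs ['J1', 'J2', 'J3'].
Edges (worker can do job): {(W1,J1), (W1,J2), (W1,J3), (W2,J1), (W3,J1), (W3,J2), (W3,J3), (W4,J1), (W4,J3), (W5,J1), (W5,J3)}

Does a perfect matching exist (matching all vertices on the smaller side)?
Yes, perfect matching exists (size 3)

Perfect matching: {(W1,J2), (W3,J3), (W5,J1)}
All 3 vertices on the smaller side are matched.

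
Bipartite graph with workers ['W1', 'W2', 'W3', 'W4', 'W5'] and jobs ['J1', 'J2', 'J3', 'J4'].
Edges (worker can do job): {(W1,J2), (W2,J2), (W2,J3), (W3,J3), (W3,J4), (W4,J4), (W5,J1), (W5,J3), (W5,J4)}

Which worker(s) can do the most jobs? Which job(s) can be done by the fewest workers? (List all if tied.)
Most versatile: W5 (3 jobs); Least covered: J1 (1 workers)

Worker degrees (jobs they can do): W1:1, W2:2, W3:2, W4:1, W5:3
Job degrees (workers who can do it): J1:1, J2:2, J3:3, J4:3

Maximum worker degree is 3, achieved by: W5
Minimum job degree is 1, achieved by: J1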